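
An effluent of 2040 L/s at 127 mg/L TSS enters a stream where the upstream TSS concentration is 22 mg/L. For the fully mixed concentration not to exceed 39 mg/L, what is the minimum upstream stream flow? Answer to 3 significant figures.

10600 L/s

Set C_mix = 39: (Q·22.00 + 2040·127.0) / (Q + 2040) = 39
→ Q = 2040·(127.0 − 39)/(39 − 22.00) = 10560 L/s.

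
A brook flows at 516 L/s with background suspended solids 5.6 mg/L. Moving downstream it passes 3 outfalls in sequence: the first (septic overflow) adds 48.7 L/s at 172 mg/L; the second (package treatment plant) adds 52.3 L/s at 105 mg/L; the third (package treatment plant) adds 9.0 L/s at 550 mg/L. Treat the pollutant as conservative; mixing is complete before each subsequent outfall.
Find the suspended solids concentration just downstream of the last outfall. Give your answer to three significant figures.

34.7 mg/L

Below outfall 1: Q → 564.7 L/s, C = (516.0·5.600 + 48.70·172.0)/564.7 = 19.95 mg/L.
Below outfall 2: Q → 617.0 L/s, C = (564.7·19.95 + 52.30·105.0)/617.0 = 27.16 mg/L.
Below outfall 3: Q → 626.0 L/s, C = (617.0·27.16 + 9.000·550.0)/626.0 = 34.68 mg/L.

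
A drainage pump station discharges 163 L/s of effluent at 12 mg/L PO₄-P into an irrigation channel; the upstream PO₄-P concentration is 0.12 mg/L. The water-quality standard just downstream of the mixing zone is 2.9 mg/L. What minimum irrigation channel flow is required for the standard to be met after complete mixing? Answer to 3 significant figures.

534 L/s

Set C_mix = 2.9: (Q·0.1200 + 163.0·12.00) / (Q + 163.0) = 2.9
→ Q = 163.0·(12.00 − 2.9)/(2.9 − 0.1200) = 533.6 L/s.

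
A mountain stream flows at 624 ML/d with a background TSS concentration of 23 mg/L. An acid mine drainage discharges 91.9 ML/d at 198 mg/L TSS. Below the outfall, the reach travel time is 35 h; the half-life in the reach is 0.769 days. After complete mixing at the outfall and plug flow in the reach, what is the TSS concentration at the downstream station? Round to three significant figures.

After mixing, C = (624.0·23.00 + 91.90·198.0) / 715.9 = 32550/715.9 = 45.46 mg/L.
Half-life 0.769 d → k = ln 2 / 0.769 = 0.9014 d⁻¹.
First-order decay: C = 45.46·exp(−k·t) = 45.46·0.2686 = 12.21 mg/L.

12.2 mg/L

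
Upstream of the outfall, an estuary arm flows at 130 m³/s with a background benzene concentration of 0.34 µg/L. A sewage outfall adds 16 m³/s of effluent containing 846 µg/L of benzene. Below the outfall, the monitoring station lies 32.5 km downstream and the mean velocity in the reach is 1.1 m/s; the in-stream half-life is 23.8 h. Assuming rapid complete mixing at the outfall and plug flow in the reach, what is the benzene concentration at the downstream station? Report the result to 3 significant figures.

73.2 µg/L

Flow-weighted average: C = (130.0·0.3400 + 16.00·846.0) / 146.0 = 13580/146.0 = 93.02 µg/L.
Travel time t = 32.5·1000 / 1.1 = 29550 s = 8.207 h.
Half-life 23.8 h → k = ln 2 / 23.8 = 0.02912 h⁻¹ = 0.6990 d⁻¹.
After decay, C = 93.02 × e^(−kt) = 93.02 × 0.7874 = 73.24 µg/L.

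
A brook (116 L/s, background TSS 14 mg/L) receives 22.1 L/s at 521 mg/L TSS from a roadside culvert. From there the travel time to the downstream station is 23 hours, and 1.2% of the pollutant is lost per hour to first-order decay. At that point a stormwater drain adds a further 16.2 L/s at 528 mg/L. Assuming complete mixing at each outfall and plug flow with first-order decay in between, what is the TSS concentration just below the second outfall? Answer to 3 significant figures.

Flow-weighted average: C = (116.0·14.00 + 22.10·521.0) / 138.1 = 13140/138.1 = 95.13 mg/L; combined flow 138.1 L/s.
1.2%/h lost → k = −ln(1 − 0.012) = 0.01207 h⁻¹.
After decay, C = 95.13 × e^(−kt) = 95.13 × 0.7575 = 72.07 mg/L.
Second outfall: C = (138.1·72.07 + 16.20·528.0)/154.3 = 119.9 mg/L.

120 mg/L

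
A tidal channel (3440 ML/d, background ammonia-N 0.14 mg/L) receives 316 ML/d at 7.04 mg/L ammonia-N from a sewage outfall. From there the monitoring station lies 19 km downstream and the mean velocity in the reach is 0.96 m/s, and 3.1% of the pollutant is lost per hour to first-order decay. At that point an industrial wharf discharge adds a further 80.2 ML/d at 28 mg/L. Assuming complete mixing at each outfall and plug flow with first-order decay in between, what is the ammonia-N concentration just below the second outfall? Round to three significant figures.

After mixing, C = (3440·0.1400 + 316.0·7.040) / 3756 = 2706/3756 = 0.7205 mg/L; combined flow 3756 ML/d.
Travel time t = 19·1000 / 0.96 = 19790 s = 5.498 h.
3.1%/h lost → k = −ln(1 − 0.031) = 0.03149 h⁻¹.
Applying C = C₀e^(−kt): 0.7205 × 0.8410 = 0.6060 mg/L.
Second outfall: C = (3756·0.6060 + 80.20·28.00)/3836 = 1.179 mg/L.

1.18 mg/L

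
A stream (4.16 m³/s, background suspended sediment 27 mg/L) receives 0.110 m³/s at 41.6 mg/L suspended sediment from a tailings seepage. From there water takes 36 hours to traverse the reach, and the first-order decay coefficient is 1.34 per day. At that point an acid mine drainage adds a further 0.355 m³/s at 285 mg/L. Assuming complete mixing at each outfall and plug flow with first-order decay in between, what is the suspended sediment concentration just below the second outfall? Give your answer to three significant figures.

Mass balance: C = (4.160·27.00 + 0.1100·41.60) / 4.270 = 116.9/4.270 = 27.38 mg/L; combined flow 4.270 m³/s.
After decay, C = 27.38 × e^(−kt) = 27.38 × 0.1340 = 3.668 mg/L.
Second outfall: C = (4.270·3.668 + 0.3550·285.0)/4.625 = 25.26 mg/L.

25.3 mg/L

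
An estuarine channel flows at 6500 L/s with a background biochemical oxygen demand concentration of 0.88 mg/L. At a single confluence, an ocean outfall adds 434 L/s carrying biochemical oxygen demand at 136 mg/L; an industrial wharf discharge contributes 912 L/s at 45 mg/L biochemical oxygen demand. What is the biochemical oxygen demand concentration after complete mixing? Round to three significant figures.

13.5 mg/L

Mixed concentration C = ΣQC/ΣQ = (6500·0.8800 + 434.0·136.0 + 912.0·45.00) / 7846 = 105800/7846 = 13.48 mg/L.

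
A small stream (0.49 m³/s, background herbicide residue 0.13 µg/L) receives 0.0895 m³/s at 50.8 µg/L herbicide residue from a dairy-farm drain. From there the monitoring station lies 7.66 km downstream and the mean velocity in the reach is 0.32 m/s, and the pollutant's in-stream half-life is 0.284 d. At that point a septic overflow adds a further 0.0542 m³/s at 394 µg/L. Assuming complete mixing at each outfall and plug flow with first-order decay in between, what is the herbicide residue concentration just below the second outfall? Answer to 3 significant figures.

After mixing, C = (0.4900·0.1300 + 0.08950·50.80) / 0.5795 = 4.610/0.5795 = 7.956 µg/L; combined flow 0.5795 m³/s.
Travel time t = 7.66·1000 / 0.32 = 23940 s = 6.649 h.
Half-life 0.284 d → k = ln 2 / 0.284 = 2.441 d⁻¹.
Applying C = C₀e^(−kt): 7.956 × 0.5085 = 4.046 µg/L.
At the second outfall, C = (0.5795·4.046 + 0.05420·394.0) / (0.5795 + 0.05420) = 37.40 µg/L.

37.4 µg/L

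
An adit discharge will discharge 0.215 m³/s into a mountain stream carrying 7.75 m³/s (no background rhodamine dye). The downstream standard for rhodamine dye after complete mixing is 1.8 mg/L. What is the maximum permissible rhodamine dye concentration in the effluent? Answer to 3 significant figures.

At the limit, (Qr·Cr + Qe·Cₑ)/(Qr + Qe) = 1.8:
Cₑ = (7.965·1.8 − 7.750·0) / 0.2150 = 66.68 mg/L.

66.7 mg/L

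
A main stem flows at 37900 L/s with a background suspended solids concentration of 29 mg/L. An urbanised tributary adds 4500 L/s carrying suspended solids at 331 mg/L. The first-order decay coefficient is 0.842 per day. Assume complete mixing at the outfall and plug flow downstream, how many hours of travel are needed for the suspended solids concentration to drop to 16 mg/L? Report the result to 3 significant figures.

Conservation of mass: C = (37900·29.00 + 4500·331.0) / 42400 = 2589000/42400 = 61.05 mg/L.
61.05·exp(−k·t) = 16 → t = ln(61.05/16)/k = 137400 s = 38.17 h.

38.2 h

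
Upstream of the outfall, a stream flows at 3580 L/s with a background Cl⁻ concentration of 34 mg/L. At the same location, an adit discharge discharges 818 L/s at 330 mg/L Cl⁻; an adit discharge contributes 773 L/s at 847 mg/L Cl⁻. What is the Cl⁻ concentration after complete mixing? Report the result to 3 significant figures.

After mixing, C = (3580·34.00 + 818.0·330.0 + 773.0·847.0) / 5171 = 1046000/5171 = 202.4 mg/L.

202 mg/L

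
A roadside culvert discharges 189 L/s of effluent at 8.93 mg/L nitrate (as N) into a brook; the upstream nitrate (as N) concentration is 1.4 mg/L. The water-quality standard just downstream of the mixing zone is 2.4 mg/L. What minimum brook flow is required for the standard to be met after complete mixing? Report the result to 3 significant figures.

1230 L/s

Set C_mix = 2.4: (Q·1.400 + 189.0·8.930) / (Q + 189.0) = 2.4
→ Q = 189.0·(8.930 − 2.4)/(2.4 − 1.400) = 1234 L/s.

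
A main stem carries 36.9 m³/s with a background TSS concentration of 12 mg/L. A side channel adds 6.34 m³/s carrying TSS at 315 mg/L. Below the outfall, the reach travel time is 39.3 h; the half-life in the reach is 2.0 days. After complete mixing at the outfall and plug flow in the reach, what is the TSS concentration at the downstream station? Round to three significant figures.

Mixed concentration C = ΣQC/ΣQ = (36.90·12.00 + 6.340·315.0) / 43.24 = 2440/43.24 = 56.43 mg/L.
Half-life 2.0 d → k = ln 2 / 2.0 = 0.3466 d⁻¹.
Decay over the reach: 56.43·exp(−kt) = 56.43·0.5669 = 31.99 mg/L.

32.0 mg/L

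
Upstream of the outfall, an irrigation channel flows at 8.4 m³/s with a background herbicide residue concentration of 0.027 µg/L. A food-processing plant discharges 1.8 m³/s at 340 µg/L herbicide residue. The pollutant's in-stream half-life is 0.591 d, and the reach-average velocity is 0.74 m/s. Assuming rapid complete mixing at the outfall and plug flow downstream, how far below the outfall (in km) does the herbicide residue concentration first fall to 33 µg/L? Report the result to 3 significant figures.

32.6 km

Conservation of mass: C = (8.400·0.02700 + 1.800·340.0) / 10.20 = 612.2/10.20 = 60.02 µg/L.
Half-life 0.591 d → k = ln 2 / 0.591 = 1.173 d⁻¹.
Set 60.02·exp(−k·t) = 33 → t = ln(60.02/33)/k = 44070 s = 12.24 h.
Distance = v·t = 0.74·44070 = 32610 m = 32.61 km.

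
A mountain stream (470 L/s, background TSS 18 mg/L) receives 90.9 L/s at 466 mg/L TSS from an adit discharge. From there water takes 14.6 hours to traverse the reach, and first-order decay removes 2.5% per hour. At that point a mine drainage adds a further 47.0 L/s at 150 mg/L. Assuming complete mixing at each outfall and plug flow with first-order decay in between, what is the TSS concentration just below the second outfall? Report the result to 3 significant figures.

69.4 mg/L

Conservation of mass: C = (470.0·18.00 + 90.90·466.0) / 560.9 = 50820/560.9 = 90.60 mg/L; combined flow 560.9 L/s.
2.5%/h lost → k = −ln(1 − 0.025) = 0.02532 h⁻¹.
Decay over the reach: 90.60·exp(−kt) = 90.60·0.6910 = 62.61 mg/L.
Second outfall: C = (560.9·62.61 + 47.00·150.0)/607.9 = 69.36 mg/L.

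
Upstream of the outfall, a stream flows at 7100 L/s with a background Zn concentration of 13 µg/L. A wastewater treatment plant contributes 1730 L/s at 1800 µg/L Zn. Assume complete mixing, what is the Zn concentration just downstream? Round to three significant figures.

Mass balance: C = (7100·13.00 + 1730·1800) / 8830 = 3206000/8830 = 363.1 µg/L.

363 µg/L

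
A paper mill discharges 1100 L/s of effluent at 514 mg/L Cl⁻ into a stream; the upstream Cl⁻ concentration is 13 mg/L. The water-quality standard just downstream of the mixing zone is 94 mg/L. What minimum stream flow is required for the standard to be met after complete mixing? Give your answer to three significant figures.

Set C_mix = 94: (Q·13.00 + 1100·514.0) / (Q + 1100) = 94
→ Q = 1100·(514.0 − 94)/(94 − 13.00) = 5704 L/s.

5700 L/s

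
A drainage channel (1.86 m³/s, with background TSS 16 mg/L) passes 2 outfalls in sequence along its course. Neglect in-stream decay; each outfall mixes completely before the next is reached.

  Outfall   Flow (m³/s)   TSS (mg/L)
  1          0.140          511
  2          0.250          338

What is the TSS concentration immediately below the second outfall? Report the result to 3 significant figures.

82.6 mg/L

Outfall 1: combined Q = 2.000 m³/s; C = (1.860·16.00 + 0.1400·511.0)/2.000 = 50.65 mg/L.
Outfall 2: combined Q = 2.250 m³/s; C = (2.000·50.65 + 0.2500·338.0)/2.250 = 82.58 mg/L.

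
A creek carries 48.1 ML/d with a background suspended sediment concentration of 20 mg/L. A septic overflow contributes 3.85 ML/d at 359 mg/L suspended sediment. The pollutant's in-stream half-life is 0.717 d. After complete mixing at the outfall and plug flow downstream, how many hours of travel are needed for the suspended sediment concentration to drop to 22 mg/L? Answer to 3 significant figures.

Mixed concentration C = ΣQC/ΣQ = (48.10·20.00 + 3.850·359.0) / 51.95 = 2344/51.95 = 45.12 mg/L.
Half-life 0.717 d → k = ln 2 / 0.717 = 0.9667 d⁻¹.
45.12·exp(−k·t) = 22 → t = ln(45.12/22)/k = 64200 s = 17.83 h.

17.8 h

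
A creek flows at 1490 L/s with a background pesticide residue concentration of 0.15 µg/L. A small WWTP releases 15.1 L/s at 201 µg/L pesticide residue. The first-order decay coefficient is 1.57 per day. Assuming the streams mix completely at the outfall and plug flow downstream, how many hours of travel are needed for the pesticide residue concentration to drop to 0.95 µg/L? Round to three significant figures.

Mixed concentration C = ΣQC/ΣQ = (1490·0.1500 + 15.10·201.0) / 1505 = 3259/1505 = 2.165 µg/L.
2.165·exp(−k·t) = 0.95 → t = ln(2.165/0.95)/k = 45330 s = 12.59 h.

12.6 h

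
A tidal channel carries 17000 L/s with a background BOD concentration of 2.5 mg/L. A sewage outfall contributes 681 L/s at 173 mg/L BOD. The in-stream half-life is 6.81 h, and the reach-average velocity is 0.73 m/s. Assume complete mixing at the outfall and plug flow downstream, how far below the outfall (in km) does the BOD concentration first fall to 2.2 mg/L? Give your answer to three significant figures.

36.6 km

Mixed concentration C = ΣQC/ΣQ = (17000·2.500 + 681.0·173.0) / 17680 = 160300/17680 = 9.067 mg/L.
Half-life 6.81 h → k = ln 2 / 6.81 = 0.1018 h⁻¹ = 2.443 d⁻¹.
Set 9.067·exp(−k·t) = 2.2 → t = ln(9.067/2.2)/k = 50090 s = 13.91 h.
Distance = v·t = 0.73·50090 = 36560 m = 36.56 km.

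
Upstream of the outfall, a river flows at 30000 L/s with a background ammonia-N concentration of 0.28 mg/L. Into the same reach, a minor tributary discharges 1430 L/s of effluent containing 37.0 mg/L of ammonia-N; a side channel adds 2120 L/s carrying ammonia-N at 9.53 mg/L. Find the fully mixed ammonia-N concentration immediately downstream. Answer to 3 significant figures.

Mass balance: C = (30000·0.2800 + 1430·37.00 + 2120·9.530) / 33550 = 81510/33550 = 2.430 mg/L.

2.43 mg/L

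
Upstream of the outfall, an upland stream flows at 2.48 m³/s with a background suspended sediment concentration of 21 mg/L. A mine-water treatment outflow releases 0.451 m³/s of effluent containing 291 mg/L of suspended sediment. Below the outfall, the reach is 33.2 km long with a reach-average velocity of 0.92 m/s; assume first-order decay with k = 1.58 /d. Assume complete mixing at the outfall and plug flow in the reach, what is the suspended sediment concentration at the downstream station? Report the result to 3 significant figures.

32.3 mg/L

After mixing, C = (2.480·21.00 + 0.4510·291.0) / 2.931 = 183.3/2.931 = 62.55 mg/L.
Travel time t = 33.2·1000 / 0.92 = 36090 s = 10.02 h.
After decay, C = 62.55 × e^(−kt) = 62.55 × 0.5169 = 32.33 mg/L.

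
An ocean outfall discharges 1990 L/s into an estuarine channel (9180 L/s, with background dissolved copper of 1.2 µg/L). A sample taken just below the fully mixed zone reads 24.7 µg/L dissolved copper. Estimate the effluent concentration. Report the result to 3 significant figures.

Mass balance: 9180·1.200 + 1990·Cₑ = 11170·24.70
→ Cₑ = (11170·24.70 − 9180·1.200) / 1990 = 133.1 µg/L.

133 µg/L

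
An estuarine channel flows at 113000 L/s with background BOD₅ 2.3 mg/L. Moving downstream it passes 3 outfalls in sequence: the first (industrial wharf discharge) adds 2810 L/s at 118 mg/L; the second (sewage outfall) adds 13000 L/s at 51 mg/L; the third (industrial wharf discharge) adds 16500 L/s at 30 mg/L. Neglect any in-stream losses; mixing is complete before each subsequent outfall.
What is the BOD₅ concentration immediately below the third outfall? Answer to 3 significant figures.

12.0 mg/L

After outfall 1: Q = 113000 + 2810 = 115800 L/s; C = (113000·2.300 + 2810·118.0)/115800 = 5.107 mg/L.
After outfall 2: Q = 115800 + 13000 = 128800 L/s; C = (115800·5.107 + 13000·51.00)/128800 = 9.739 mg/L.
After outfall 3: Q = 128800 + 16500 = 145300 L/s; C = (128800·9.739 + 16500·30.00)/145300 = 12.04 mg/L.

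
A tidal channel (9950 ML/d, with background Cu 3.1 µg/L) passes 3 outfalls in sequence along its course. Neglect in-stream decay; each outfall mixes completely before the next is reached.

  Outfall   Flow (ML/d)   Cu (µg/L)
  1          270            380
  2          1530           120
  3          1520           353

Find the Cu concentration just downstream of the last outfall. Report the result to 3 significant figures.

After outfall 1: Q = 9950 + 270.0 = 10220 ML/d; C = (9950·3.100 + 270.0·380.0)/10220 = 13.06 µg/L.
After outfall 2: Q = 10220 + 1530 = 11750 ML/d; C = (10220·13.06 + 1530·120.0)/11750 = 26.98 µg/L.
After outfall 3: Q = 11750 + 1520 = 13270 ML/d; C = (11750·26.98 + 1520·353.0)/13270 = 64.33 µg/L.

64.3 µg/L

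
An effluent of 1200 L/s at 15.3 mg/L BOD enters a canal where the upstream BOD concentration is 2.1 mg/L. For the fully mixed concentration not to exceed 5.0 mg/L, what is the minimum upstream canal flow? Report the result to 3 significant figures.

Set C_mix = 5.0: (Q·2.100 + 1200·15.30) / (Q + 1200) = 5.0
→ Q = 1200·(15.30 − 5.0)/(5.0 − 2.100) = 4262 L/s.

4260 L/s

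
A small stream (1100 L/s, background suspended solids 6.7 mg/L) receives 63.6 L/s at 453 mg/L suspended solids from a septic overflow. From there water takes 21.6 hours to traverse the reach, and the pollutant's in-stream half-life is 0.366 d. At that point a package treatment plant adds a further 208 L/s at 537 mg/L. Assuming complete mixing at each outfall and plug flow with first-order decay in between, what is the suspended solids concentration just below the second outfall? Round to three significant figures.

86.2 mg/L

Mass balance: C = (1100·6.700 + 63.60·453.0) / 1164 = 36180/1164 = 31.09 mg/L; combined flow 1164 L/s.
Half-life 0.366 d → k = ln 2 / 0.366 = 1.894 d⁻¹.
After decay, C = 31.09 × e^(−kt) = 31.09 × 0.1819 = 5.655 mg/L.
Second outfall: C = (1164·5.655 + 208.0·537.0)/1372 = 86.23 mg/L.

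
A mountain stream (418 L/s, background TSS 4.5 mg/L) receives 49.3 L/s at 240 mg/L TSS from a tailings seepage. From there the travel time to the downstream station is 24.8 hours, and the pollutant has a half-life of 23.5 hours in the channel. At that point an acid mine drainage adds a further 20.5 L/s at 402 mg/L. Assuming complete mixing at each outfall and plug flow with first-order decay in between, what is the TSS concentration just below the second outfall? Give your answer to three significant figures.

Mixed concentration C = ΣQC/ΣQ = (418.0·4.500 + 49.30·240.0) / 467.3 = 13710/467.3 = 29.35 mg/L; combined flow 467.3 L/s.
Half-life 23.5 h → k = ln 2 / 23.5 = 0.02950 h⁻¹ = 0.7079 d⁻¹.
Decay over the reach: 29.35·exp(−kt) = 29.35·0.4812 = 14.12 mg/L.
At the second outfall, C = (467.3·14.12 + 20.50·402.0) / (467.3 + 20.50) = 30.42 mg/L.

30.4 mg/L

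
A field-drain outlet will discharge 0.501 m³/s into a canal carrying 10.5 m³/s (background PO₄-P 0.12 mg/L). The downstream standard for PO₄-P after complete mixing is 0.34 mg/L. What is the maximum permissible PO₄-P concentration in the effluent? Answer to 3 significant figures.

4.95 mg/L

At the limit, (Qr·Cr + Qe·Cₑ)/(Qr + Qe) = 0.34:
Cₑ = (11.00·0.34 − 10.50·0.1200) / 0.5010 = 4.951 mg/L.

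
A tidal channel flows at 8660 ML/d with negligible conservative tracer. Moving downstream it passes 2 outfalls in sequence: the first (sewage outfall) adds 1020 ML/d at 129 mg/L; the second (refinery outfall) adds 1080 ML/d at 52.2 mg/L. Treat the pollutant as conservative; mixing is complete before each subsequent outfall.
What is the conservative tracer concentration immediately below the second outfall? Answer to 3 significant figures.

After outfall 1: Q = 8660 + 1020 = 9680 ML/d; C = (8660·0 + 1020·129.0)/9680 = 13.59 mg/L.
After outfall 2: Q = 9680 + 1080 = 10760 ML/d; C = (9680·13.59 + 1080·52.20)/10760 = 17.47 mg/L.

17.5 mg/L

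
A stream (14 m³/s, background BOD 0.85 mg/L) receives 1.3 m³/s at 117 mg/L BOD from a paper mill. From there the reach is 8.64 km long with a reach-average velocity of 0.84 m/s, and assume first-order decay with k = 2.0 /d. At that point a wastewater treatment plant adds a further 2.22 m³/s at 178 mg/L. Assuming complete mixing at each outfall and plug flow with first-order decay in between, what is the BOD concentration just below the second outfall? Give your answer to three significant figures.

29.9 mg/L

Flow-weighted average: C = (14.00·0.8500 + 1.300·117.0) / 15.30 = 164.0/15.30 = 10.72 mg/L; combined flow 15.30 m³/s.
Travel time t = 8.64·1000 / 0.84 = 10290 s = 2.857 h.
First-order decay: C = 10.72·exp(−k·t) = 10.72·0.7881 = 8.448 mg/L.
Second outfall: C = (15.30·8.448 + 2.220·178.0)/17.52 = 29.93 mg/L.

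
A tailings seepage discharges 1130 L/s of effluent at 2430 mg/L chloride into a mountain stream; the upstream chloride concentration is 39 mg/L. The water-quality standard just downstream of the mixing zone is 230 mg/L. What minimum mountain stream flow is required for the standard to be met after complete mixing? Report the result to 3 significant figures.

13000 L/s

Set C_mix = 230: (Q·39.00 + 1130·2430) / (Q + 1130) = 230
→ Q = 1130·(2430 − 230)/(230 − 39.00) = 13020 L/s.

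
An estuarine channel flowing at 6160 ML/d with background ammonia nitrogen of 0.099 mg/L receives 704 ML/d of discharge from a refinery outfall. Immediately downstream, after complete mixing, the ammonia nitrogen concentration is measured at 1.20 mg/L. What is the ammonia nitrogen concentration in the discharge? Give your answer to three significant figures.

Mass balance: 6160·0.09900 + 704.0·Cₑ = 6864·1.200
→ Cₑ = (6864·1.200 − 6160·0.09900) / 704.0 = 10.83 mg/L.

10.8 mg/L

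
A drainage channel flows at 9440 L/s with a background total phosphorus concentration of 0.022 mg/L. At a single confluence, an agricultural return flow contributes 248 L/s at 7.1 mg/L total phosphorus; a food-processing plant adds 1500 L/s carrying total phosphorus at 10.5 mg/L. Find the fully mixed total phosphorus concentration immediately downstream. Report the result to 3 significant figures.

1.58 mg/L

Conservation of mass: C = (9440·0.02200 + 248.0·7.100 + 1500·10.50) / 11190 = 17720/11190 = 1.584 mg/L.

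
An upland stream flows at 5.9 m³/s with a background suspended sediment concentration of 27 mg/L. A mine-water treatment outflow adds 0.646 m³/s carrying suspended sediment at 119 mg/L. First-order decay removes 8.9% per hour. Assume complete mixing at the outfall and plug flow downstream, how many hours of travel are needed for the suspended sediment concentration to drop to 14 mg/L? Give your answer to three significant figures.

Mixed concentration C = ΣQC/ΣQ = (5.900·27.00 + 0.6460·119.0) / 6.546 = 236.2/6.546 = 36.08 mg/L.
8.9%/h lost → k = −ln(1 − 0.089) = 0.09321 h⁻¹.
36.08·exp(−k·t) = 14 → t = ln(36.08/14)/k = 36560 s = 10.16 h.

10.2 h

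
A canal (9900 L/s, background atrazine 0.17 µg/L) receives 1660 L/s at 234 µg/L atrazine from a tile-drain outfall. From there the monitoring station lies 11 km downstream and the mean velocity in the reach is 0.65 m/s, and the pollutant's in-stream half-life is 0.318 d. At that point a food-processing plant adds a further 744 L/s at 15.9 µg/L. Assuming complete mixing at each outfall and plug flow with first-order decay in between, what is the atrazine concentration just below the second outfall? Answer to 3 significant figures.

21.7 µg/L

Conservation of mass: C = (9900·0.1700 + 1660·234.0) / 11560 = 390100/11560 = 33.75 µg/L; combined flow 11560 L/s.
Travel time t = 11·1000 / 0.65 = 16920 s = 4.701 h.
Half-life 0.318 d → k = ln 2 / 0.318 = 2.180 d⁻¹.
Decay over the reach: 33.75·exp(−kt) = 33.75·0.6525 = 22.02 µg/L.
Second outfall: C = (11560·22.02 + 744.0·15.90)/12300 = 21.65 µg/L.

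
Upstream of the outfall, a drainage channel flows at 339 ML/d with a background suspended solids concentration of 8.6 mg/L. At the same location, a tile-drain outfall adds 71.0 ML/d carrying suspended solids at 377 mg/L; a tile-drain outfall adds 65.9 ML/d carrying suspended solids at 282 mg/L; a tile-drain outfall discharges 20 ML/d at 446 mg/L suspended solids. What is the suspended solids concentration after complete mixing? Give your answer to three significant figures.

Mass balance: C = (339.0·8.600 + 71.00·377.0 + 65.90·282.0 + 20.00·446.0) / 495.9 = 57190/495.9 = 115.3 mg/L.

115 mg/L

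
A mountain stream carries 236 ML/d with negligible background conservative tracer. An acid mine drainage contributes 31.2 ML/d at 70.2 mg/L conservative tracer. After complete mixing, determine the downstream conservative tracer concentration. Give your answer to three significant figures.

8.20 mg/L

Flow-weighted average: C = (236.0·0 + 31.20·70.20) / 267.2 = 2190/267.2 = 8.197 mg/L.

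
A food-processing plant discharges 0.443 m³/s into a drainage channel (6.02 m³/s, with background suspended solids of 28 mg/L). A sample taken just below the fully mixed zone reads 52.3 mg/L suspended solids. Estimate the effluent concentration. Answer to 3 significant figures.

Mass balance: 6.020·28.00 + 0.4430·Cₑ = 6.463·52.30
→ Cₑ = (6.463·52.30 − 6.020·28.00) / 0.4430 = 382.5 mg/L.

383 mg/L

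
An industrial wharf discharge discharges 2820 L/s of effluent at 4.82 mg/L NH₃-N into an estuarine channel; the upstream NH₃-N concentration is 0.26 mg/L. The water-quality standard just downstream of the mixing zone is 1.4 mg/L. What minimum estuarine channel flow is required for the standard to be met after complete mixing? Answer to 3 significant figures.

8460 L/s

Set C_mix = 1.4: (Q·0.2600 + 2820·4.820) / (Q + 2820) = 1.4
→ Q = 2820·(4.820 − 1.4)/(1.4 − 0.2600) = 8460 L/s.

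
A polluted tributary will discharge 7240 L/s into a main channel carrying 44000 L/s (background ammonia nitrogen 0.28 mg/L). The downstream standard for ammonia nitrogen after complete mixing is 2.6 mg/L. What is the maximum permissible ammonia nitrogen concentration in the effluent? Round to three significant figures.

At the limit, (Qr·Cr + Qe·Cₑ)/(Qr + Qe) = 2.6:
Cₑ = (51240·2.6 − 44000·0.2800) / 7240 = 16.70 mg/L.

16.7 mg/L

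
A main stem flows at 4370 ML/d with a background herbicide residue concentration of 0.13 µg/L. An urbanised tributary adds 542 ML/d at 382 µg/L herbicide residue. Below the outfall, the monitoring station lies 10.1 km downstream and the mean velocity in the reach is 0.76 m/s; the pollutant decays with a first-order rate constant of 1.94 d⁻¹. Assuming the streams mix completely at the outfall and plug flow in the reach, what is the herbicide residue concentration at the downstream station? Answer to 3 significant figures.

31.4 µg/L

Mixed concentration C = ΣQC/ΣQ = (4370·0.1300 + 542.0·382.0) / 4912 = 207600/4912 = 42.27 µg/L.
Travel time t = 10.1·1000 / 0.76 = 13290 s = 3.692 h.
Applying C = C₀e^(−kt): 42.27 × 0.7420 = 31.36 µg/L.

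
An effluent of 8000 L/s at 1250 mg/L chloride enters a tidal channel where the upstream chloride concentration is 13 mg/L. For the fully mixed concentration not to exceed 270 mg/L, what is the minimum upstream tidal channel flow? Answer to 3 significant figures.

30500 L/s

Set C_mix = 270: (Q·13.00 + 8000·1250) / (Q + 8000) = 270
→ Q = 8000·(1250 − 270)/(270 − 13.00) = 30510 L/s.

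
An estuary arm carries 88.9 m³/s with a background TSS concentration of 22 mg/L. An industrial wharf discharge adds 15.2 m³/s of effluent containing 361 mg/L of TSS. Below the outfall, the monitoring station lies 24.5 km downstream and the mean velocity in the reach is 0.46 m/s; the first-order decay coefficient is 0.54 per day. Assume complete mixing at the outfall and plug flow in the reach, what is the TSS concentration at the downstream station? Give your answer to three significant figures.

51.3 mg/L

After mixing, C = (88.90·22.00 + 15.20·361.0) / 104.1 = 7443/104.1 = 71.50 mg/L.
Travel time t = 24.5·1000 / 0.46 = 53260 s = 14.79 h.
First-order decay: C = 71.50·exp(−k·t) = 71.50·0.7169 = 51.25 mg/L.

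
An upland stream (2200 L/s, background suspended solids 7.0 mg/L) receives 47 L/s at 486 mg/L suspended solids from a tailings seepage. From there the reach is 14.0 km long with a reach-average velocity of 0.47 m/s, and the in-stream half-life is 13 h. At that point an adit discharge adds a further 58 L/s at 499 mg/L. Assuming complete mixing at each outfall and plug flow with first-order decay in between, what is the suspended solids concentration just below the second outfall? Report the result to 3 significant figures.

Flow-weighted average: C = (2200·7.000 + 47.00·486.0) / 2247 = 38240/2247 = 17.02 mg/L; combined flow 2247 L/s.
Travel time t = 14.0·1000 / 0.47 = 29790 s = 8.274 h.
Half-life 13 h → k = ln 2 / 13 = 0.05332 h⁻¹ = 1.280 d⁻¹.
Decay over the reach: 17.02·exp(−kt) = 17.02·0.6433 = 10.95 mg/L.
At the second outfall, C = (2247·10.95 + 58.00·499.0) / (2247 + 58.00) = 23.23 mg/L.

23.2 mg/L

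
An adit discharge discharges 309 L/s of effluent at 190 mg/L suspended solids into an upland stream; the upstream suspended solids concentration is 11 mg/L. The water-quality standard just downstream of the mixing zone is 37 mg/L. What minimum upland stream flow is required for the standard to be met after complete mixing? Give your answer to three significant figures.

1820 L/s

Set C_mix = 37: (Q·11.00 + 309.0·190.0) / (Q + 309.0) = 37
→ Q = 309.0·(190.0 − 37)/(37 − 11.00) = 1818 L/s.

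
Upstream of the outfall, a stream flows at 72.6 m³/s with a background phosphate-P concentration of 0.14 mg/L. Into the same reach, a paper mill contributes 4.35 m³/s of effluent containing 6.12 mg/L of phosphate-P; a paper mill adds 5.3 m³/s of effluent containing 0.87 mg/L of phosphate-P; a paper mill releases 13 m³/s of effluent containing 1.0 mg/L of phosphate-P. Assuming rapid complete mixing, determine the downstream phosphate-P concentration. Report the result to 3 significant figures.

0.571 mg/L

Mixed concentration C = ΣQC/ΣQ = (72.60·0.1400 + 4.350·6.120 + 5.300·0.8700 + 13.00·1.000) / 95.25 = 54.40/95.25 = 0.5711 mg/L.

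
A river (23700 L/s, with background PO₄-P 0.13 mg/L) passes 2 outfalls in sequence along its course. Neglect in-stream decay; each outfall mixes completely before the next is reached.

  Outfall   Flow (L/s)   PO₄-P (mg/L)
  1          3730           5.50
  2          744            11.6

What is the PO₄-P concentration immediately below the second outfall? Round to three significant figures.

Below outfall 1: Q → 27430 L/s, C = (23700·0.1300 + 3730·5.500)/27430 = 0.8602 mg/L.
Below outfall 2: Q → 28170 L/s, C = (27430·0.8602 + 744.0·11.60)/28170 = 1.144 mg/L.

1.14 mg/L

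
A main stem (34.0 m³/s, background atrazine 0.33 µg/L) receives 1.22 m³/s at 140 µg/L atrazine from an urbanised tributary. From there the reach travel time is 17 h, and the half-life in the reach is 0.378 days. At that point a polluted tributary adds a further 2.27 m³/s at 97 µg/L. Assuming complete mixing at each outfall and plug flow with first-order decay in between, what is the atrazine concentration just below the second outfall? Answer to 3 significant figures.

After mixing, C = (34.00·0.3300 + 1.220·140.0) / 35.22 = 182.0/35.22 = 5.168 µg/L; combined flow 35.22 m³/s.
Half-life 0.378 d → k = ln 2 / 0.378 = 1.834 d⁻¹.
After decay, C = 5.168 × e^(−kt) = 5.168 × 0.2728 = 1.410 µg/L.
At the second outfall, C = (35.22·1.410 + 2.270·97.00) / (35.22 + 2.270) = 7.198 µg/L.

7.20 µg/L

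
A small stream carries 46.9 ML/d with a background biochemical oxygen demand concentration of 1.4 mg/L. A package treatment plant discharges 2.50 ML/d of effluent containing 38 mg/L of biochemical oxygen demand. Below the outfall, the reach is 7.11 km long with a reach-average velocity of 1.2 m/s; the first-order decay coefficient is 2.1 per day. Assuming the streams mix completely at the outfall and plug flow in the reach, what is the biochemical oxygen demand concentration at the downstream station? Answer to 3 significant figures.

Mass balance: C = (46.90·1.400 + 2.500·38.00) / 49.40 = 160.7/49.40 = 3.252 mg/L.
Travel time t = 7.11·1000 / 1.2 = 5925 s = 1.646 h.
Decay over the reach: 3.252·exp(−kt) = 3.252·0.8659 = 2.816 mg/L.

2.82 mg/L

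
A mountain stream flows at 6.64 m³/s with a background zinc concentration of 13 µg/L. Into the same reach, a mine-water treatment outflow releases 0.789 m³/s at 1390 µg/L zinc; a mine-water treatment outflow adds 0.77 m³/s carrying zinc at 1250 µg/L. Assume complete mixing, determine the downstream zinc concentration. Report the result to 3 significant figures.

262 µg/L

Flow-weighted average: C = (6.640·13.00 + 0.7890·1390 + 0.7700·1250) / 8.199 = 2146/8.199 = 261.7 µg/L.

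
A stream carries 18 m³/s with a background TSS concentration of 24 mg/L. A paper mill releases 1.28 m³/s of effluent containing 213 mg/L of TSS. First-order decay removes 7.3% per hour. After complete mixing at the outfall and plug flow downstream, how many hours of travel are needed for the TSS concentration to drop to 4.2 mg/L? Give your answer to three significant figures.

28.5 h

Conservation of mass: C = (18.00·24.00 + 1.280·213.0) / 19.28 = 704.6/19.28 = 36.55 mg/L.
7.3%/h lost → k = −ln(1 − 0.073) = 0.07580 h⁻¹.
36.55·exp(−k·t) = 4.2 → t = ln(36.55/4.2)/k = 102800 s = 28.54 h.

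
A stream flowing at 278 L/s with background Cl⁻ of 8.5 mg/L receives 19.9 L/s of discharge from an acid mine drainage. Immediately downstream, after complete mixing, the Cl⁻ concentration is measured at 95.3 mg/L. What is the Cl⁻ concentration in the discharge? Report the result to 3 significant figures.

Mass balance: 278.0·8.500 + 19.90·Cₑ = 297.9·95.30
→ Cₑ = (297.9·95.30 − 278.0·8.500) / 19.90 = 1308 mg/L.

1310 mg/L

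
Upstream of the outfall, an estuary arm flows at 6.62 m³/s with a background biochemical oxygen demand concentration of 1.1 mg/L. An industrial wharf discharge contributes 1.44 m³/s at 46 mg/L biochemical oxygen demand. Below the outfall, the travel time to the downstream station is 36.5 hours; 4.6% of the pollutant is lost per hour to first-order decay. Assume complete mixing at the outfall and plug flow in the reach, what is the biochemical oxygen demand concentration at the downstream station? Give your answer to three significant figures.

1.64 mg/L

Conservation of mass: C = (6.620·1.100 + 1.440·46.00) / 8.060 = 73.52/8.060 = 9.122 mg/L.
4.6%/h lost → k = −ln(1 − 0.046) = 0.04709 h⁻¹.
After decay, C = 9.122 × e^(−kt) = 9.122 × 0.1793 = 1.635 mg/L.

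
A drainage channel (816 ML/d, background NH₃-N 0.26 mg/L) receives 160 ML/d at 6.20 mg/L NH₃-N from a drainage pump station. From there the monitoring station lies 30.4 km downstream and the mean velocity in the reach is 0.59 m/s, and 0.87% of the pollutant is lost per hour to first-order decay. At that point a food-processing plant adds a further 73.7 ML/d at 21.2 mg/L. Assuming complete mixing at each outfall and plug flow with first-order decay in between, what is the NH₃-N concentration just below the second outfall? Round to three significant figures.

Conservation of mass: C = (816.0·0.2600 + 160.0·6.200) / 976.0 = 1204/976.0 = 1.234 mg/L; combined flow 976.0 ML/d.
Travel time t = 30.4·1000 / 0.59 = 51530 s = 14.31 h.
0.87%/h lost → k = −ln(1 − 0.0087) = 0.008738 h⁻¹.
First-order decay: C = 1.234·exp(−k·t) = 1.234·0.8824 = 1.089 mg/L.
At the second outfall, C = (976.0·1.089 + 73.70·21.20) / (976.0 + 73.70) = 2.501 mg/L.

2.50 mg/L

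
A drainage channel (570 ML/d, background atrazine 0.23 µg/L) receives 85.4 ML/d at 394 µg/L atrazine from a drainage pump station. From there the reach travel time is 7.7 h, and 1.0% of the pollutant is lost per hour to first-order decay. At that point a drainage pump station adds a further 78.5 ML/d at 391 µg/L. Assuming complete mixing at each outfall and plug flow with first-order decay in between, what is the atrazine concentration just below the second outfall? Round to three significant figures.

84.4 µg/L

Flow-weighted average: C = (570.0·0.2300 + 85.40·394.0) / 655.4 = 33780/655.4 = 51.54 µg/L; combined flow 655.4 ML/d.
1.0%/h lost → k = −ln(1 − 0.01) = 0.01005 h⁻¹.
Decay over the reach: 51.54·exp(−kt) = 51.54·0.9255 = 47.70 µg/L.
Second outfall: C = (655.4·47.70 + 78.50·391.0)/733.9 = 84.42 µg/L.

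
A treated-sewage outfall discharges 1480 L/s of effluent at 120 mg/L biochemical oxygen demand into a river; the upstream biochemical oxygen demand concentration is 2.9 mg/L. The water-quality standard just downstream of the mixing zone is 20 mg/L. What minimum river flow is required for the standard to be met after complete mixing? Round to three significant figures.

Set C_mix = 20: (Q·2.900 + 1480·120.0) / (Q + 1480) = 20
→ Q = 1480·(120.0 − 20)/(20 − 2.900) = 8655 L/s.

8650 L/s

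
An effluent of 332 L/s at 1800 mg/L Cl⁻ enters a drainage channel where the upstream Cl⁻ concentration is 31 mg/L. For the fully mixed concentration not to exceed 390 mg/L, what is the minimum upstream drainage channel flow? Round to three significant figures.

Set C_mix = 390: (Q·31.00 + 332.0·1800) / (Q + 332.0) = 390
→ Q = 332.0·(1800 − 390)/(390 − 31.00) = 1304 L/s.

1300 L/s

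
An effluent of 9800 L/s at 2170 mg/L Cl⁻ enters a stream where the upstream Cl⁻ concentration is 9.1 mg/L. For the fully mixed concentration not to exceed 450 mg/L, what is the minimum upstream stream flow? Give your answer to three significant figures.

38200 L/s

Set C_mix = 450: (Q·9.100 + 9800·2170) / (Q + 9800) = 450
→ Q = 9800·(2170 − 450)/(450 − 9.100) = 38230 L/s.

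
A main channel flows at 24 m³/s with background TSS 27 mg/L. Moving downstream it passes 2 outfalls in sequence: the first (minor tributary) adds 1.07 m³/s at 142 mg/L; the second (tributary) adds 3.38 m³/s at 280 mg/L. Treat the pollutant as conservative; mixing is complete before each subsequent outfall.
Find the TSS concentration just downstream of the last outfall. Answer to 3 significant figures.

After outfall 1: Q = 24.00 + 1.070 = 25.07 m³/s; C = (24.00·27.00 + 1.070·142.0)/25.07 = 31.91 mg/L.
After outfall 2: Q = 25.07 + 3.380 = 28.45 m³/s; C = (25.07·31.91 + 3.380·280.0)/28.45 = 61.38 mg/L.

61.4 mg/L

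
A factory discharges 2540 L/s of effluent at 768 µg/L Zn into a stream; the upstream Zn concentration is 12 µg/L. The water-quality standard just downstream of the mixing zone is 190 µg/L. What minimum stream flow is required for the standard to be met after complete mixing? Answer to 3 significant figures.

8250 L/s

Set C_mix = 190: (Q·12.00 + 2540·768.0) / (Q + 2540) = 190
→ Q = 2540·(768.0 − 190)/(190 − 12.00) = 8248 L/s.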